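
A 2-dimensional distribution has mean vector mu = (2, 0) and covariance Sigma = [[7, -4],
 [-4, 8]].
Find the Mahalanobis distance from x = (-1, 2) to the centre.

Step 1 — centre the observation: (x - mu) = (-3, 2).

Step 2 — invert Sigma. det(Sigma) = 7·8 - (-4)² = 40.
  Sigma^{-1} = (1/det) · [[d, -b], [-b, a]] = [[0.2, 0.1],
 [0.1, 0.175]].

Step 3 — form the quadratic (x - mu)^T · Sigma^{-1} · (x - mu):
  Sigma^{-1} · (x - mu) = (-0.4, 0.05).
  (x - mu)^T · [Sigma^{-1} · (x - mu)] = (-3)·(-0.4) + (2)·(0.05) = 1.3.

Step 4 — take square root: d = √(1.3) ≈ 1.1402.

d(x, mu) = √(1.3) ≈ 1.1402


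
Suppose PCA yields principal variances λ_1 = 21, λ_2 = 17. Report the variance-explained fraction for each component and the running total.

Step 1 — total variance = trace(Sigma) = Σ λ_i = 21 + 17 = 38.

Step 2 — fraction explained by component i = λ_i / Σ λ:
  PC1: 21/38 = 0.5526
  PC2: 17/38 = 0.4474

Step 3 — cumulative fraction after k components = (λ_1 + ... + λ_k) / Σ λ:
  k = 1: 21/38 = 0.5526
  k = 2: (21 + 17)/38 = 38/38 = 1

Summary (fraction, with percent):

explained: PC1 0.5526 (55.26%), PC2 0.4474 (44.74%);  cumulative: 0.5526, 1


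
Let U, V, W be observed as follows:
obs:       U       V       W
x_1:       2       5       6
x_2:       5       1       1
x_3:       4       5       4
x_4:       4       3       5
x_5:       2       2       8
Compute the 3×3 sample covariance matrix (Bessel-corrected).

Step 1 — column means:
  mean(U) = (2 + 5 + 4 + 4 + 2) / 5 = 17/5 = 3.4
  mean(V) = (5 + 1 + 5 + 3 + 2) / 5 = 16/5 = 3.2
  mean(W) = (6 + 1 + 4 + 5 + 8) / 5 = 24/5 = 4.8

Step 2 — sample covariance S[i,j] = (1/(n-1)) · Σ_k (x_{k,i} - mean_i) · (x_{k,j} - mean_j), with n-1 = 4.
  S[U,U] = ((-1.4)·(-1.4) + (1.6)·(1.6) + (0.6)·(0.6) + (0.6)·(0.6) + (-1.4)·(-1.4)) / 4 = 7.2/4 = 1.8
  S[U,V] = ((-1.4)·(1.8) + (1.6)·(-2.2) + (0.6)·(1.8) + (0.6)·(-0.2) + (-1.4)·(-1.2)) / 4 = -3.4/4 = -0.85
  S[U,W] = ((-1.4)·(1.2) + (1.6)·(-3.8) + (0.6)·(-0.8) + (0.6)·(0.2) + (-1.4)·(3.2)) / 4 = -12.6/4 = -3.15
  S[V,V] = ((1.8)·(1.8) + (-2.2)·(-2.2) + (1.8)·(1.8) + (-0.2)·(-0.2) + (-1.2)·(-1.2)) / 4 = 12.8/4 = 3.2
  S[V,W] = ((1.8)·(1.2) + (-2.2)·(-3.8) + (1.8)·(-0.8) + (-0.2)·(0.2) + (-1.2)·(3.2)) / 4 = 5.2/4 = 1.3
  S[W,W] = ((1.2)·(1.2) + (-3.8)·(-3.8) + (-0.8)·(-0.8) + (0.2)·(0.2) + (3.2)·(3.2)) / 4 = 26.8/4 = 6.7

S is symmetric (S[j,i] = S[i,j]). Assembling:

S = [[1.8, -0.85, -3.15],
 [-0.85, 3.2, 1.3],
 [-3.15, 1.3, 6.7]]


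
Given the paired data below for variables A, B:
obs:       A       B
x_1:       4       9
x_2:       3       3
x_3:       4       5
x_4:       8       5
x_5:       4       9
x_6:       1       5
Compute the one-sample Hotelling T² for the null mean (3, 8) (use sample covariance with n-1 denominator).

Step 1 — sample mean vector:
  mean(A) = (4 + 3 + 4 + 8 + 4 + 1) / 6 = 24/6 = 4
  mean(B) = (9 + 3 + 5 + 5 + 9 + 5) / 6 = 36/6 = 6
  x̄ = (4, 6),  deviation x̄ - mu_0 = (4, 6) - (3, 8) = (1, -2).

Step 2 — sample covariance matrix, S[i,j] = (1/(n-1)) · Σ_k (x_{k,i} - mean_i) · (x_{k,j} - mean_j), divisor n-1 = 5:
  S[A,A] = ((0)·(0) + (-1)·(-1) + (0)·(0) + (4)·(4) + (0)·(0) + (-3)·(-3)) / 5 = 26/5 = 5.2
  S[A,B] = ((0)·(3) + (-1)·(-3) + (0)·(-1) + (4)·(-1) + (0)·(3) + (-3)·(-1)) / 5 = 2/5 = 0.4
  S[B,B] = ((3)·(3) + (-3)·(-3) + (-1)·(-1) + (-1)·(-1) + (3)·(3) + (-1)·(-1)) / 5 = 30/5 = 6
  S = [[5.2, 0.4],
 [0.4, 6]].

Step 3 — invert S. det(S) = 5.2·6 - (0.4)² = 31.04.
  S^{-1} = (1/det) · [[d, -b], [-b, a]] = [[0.1933, -0.0129],
 [-0.0129, 0.1675]].

Step 4 — quadratic form (x̄ - mu_0)^T · S^{-1} · (x̄ - mu_0):
  S^{-1} · (x̄ - mu_0) = (0.2191, -0.3479),
  (x̄ - mu_0)^T · [...] = (1)·(0.2191) + (-2)·(-0.3479) = 0.9149.

Step 5 — scale by n: T² = 6 · 0.9149 = 5.4897.

T² ≈ 5.4897


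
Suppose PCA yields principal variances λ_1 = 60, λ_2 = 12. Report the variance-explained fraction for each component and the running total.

Step 1 — total variance = trace(Sigma) = Σ λ_i = 60 + 12 = 72.

Step 2 — fraction explained by component i = λ_i / Σ λ:
  PC1: 60/72 = 0.8333
  PC2: 12/72 = 0.1667

Step 3 — cumulative fraction after k components = (λ_1 + ... + λ_k) / Σ λ:
  k = 1: 60/72 = 0.8333
  k = 2: (60 + 12)/72 = 72/72 = 1

Summary (fraction, with percent):

explained: PC1 0.8333 (83.33%), PC2 0.1667 (16.67%);  cumulative: 0.8333, 1


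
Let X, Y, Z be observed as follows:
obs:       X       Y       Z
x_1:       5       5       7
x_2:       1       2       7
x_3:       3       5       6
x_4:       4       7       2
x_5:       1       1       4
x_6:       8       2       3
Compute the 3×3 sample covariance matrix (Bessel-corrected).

Step 1 — column means:
  mean(X) = (5 + 1 + 3 + 4 + 1 + 8) / 6 = 22/6 = 3.6667
  mean(Y) = (5 + 2 + 5 + 7 + 1 + 2) / 6 = 22/6 = 3.6667
  mean(Z) = (7 + 7 + 6 + 2 + 4 + 3) / 6 = 29/6 = 4.8333

Step 2 — sample covariance S[i,j] = (1/(n-1)) · Σ_k (x_{k,i} - mean_i) · (x_{k,j} - mean_j), with n-1 = 5.
  S[X,X] = ((1.3333)·(1.3333) + (-2.6667)·(-2.6667) + (-0.6667)·(-0.6667) + (0.3333)·(0.3333) + (-2.6667)·(-2.6667) + (4.3333)·(4.3333)) / 5 = 35.3333/5 = 7.0667
  S[X,Y] = ((1.3333)·(1.3333) + (-2.6667)·(-1.6667) + (-0.6667)·(1.3333) + (0.3333)·(3.3333) + (-2.6667)·(-2.6667) + (4.3333)·(-1.6667)) / 5 = 6.3333/5 = 1.2667
  S[X,Z] = ((1.3333)·(2.1667) + (-2.6667)·(2.1667) + (-0.6667)·(1.1667) + (0.3333)·(-2.8333) + (-2.6667)·(-0.8333) + (4.3333)·(-1.8333)) / 5 = -10.3333/5 = -2.0667
  S[Y,Y] = ((1.3333)·(1.3333) + (-1.6667)·(-1.6667) + (1.3333)·(1.3333) + (3.3333)·(3.3333) + (-2.6667)·(-2.6667) + (-1.6667)·(-1.6667)) / 5 = 27.3333/5 = 5.4667
  S[Y,Z] = ((1.3333)·(2.1667) + (-1.6667)·(2.1667) + (1.3333)·(1.1667) + (3.3333)·(-2.8333) + (-2.6667)·(-0.8333) + (-1.6667)·(-1.8333)) / 5 = -3.3333/5 = -0.6667
  S[Z,Z] = ((2.1667)·(2.1667) + (2.1667)·(2.1667) + (1.1667)·(1.1667) + (-2.8333)·(-2.8333) + (-0.8333)·(-0.8333) + (-1.8333)·(-1.8333)) / 5 = 22.8333/5 = 4.5667

S is symmetric (S[j,i] = S[i,j]). Assembling:

S = [[7.0667, 1.2667, -2.0667],
 [1.2667, 5.4667, -0.6667],
 [-2.0667, -0.6667, 4.5667]]


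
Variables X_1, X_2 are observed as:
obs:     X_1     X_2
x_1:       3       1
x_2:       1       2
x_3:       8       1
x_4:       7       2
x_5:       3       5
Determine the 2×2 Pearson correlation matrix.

Step 1 — column means:
  mean(X_1) = (3 + 1 + 8 + 7 + 3) / 5 = 22/5 = 4.4
  mean(X_2) = (1 + 2 + 1 + 2 + 5) / 5 = 11/5 = 2.2

Step 2 — sample variances and covariances s[i,j] = (1/(n-1)) · Σ_k (x_{k,i} - mean_i) · (x_{k,j} - mean_j), with n-1 = 4:
  s[X_1,X_1] = ((-1.4)·(-1.4) + (-3.4)·(-3.4) + (3.6)·(3.6) + (2.6)·(2.6) + (-1.4)·(-1.4)) / 4 = 35.2/4 = 8.8
  s[X_1,X_2] = ((-1.4)·(-1.2) + (-3.4)·(-0.2) + (3.6)·(-1.2) + (2.6)·(-0.2) + (-1.4)·(2.8)) / 4 = -6.4/4 = -1.6
  s[X_2,X_2] = ((-1.2)·(-1.2) + (-0.2)·(-0.2) + (-1.2)·(-1.2) + (-0.2)·(-0.2) + (2.8)·(2.8)) / 4 = 10.8/4 = 2.7
  Sample standard deviations s_i = √(s[i,i]):
  s(X_1) = √(8.8) = 2.9665
  s(X_2) = √(2.7) = 1.6432

Step 3 — r_{ij} = s_{ij} / (s_i · s_j):
  r[X_1,X_1] = 1 (diagonal).
  r[X_1,X_2] = -1.6 / (2.9665 · 1.6432) = -1.6 / 4.8744 = -0.3282
  r[X_2,X_2] = 1 (diagonal).

R is symmetric with unit diagonal. Assembling:

R = [[1, -0.3282],
 [-0.3282, 1]]


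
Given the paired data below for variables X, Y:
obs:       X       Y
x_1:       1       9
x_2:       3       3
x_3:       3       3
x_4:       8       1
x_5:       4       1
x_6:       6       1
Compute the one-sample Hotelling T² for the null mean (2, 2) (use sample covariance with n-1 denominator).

Step 1 — sample mean vector:
  mean(X) = (1 + 3 + 3 + 8 + 4 + 6) / 6 = 25/6 = 4.1667
  mean(Y) = (9 + 3 + 3 + 1 + 1 + 1) / 6 = 18/6 = 3
  x̄ = (4.1667, 3),  deviation x̄ - mu_0 = (4.1667, 3) - (2, 2) = (2.1667, 1).

Step 2 — sample covariance matrix, S[i,j] = (1/(n-1)) · Σ_k (x_{k,i} - mean_i) · (x_{k,j} - mean_j), divisor n-1 = 5:
  S[X,X] = ((-3.1667)·(-3.1667) + (-1.1667)·(-1.1667) + (-1.1667)·(-1.1667) + (3.8333)·(3.8333) + (-0.1667)·(-0.1667) + (1.8333)·(1.8333)) / 5 = 30.8333/5 = 6.1667
  S[X,Y] = ((-3.1667)·(6) + (-1.1667)·(0) + (-1.1667)·(0) + (3.8333)·(-2) + (-0.1667)·(-2) + (1.8333)·(-2)) / 5 = -30/5 = -6
  S[Y,Y] = ((6)·(6) + (0)·(0) + (0)·(0) + (-2)·(-2) + (-2)·(-2) + (-2)·(-2)) / 5 = 48/5 = 9.6
  S = [[6.1667, -6],
 [-6, 9.6]].

Step 3 — invert S. det(S) = 6.1667·9.6 - (-6)² = 23.2.
  S^{-1} = (1/det) · [[d, -b], [-b, a]] = [[0.4138, 0.2586],
 [0.2586, 0.2658]].

Step 4 — quadratic form (x̄ - mu_0)^T · S^{-1} · (x̄ - mu_0):
  S^{-1} · (x̄ - mu_0) = (1.1552, 0.8261),
  (x̄ - mu_0)^T · [...] = (2.1667)·(1.1552) + (1)·(0.8261) = 3.329.

Step 5 — scale by n: T² = 6 · 3.329 = 19.9741.

T² ≈ 19.9741


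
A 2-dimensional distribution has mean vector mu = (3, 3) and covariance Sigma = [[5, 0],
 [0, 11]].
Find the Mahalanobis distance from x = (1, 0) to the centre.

Step 1 — centre the observation: (x - mu) = (-2, -3).

Step 2 — invert Sigma. det(Sigma) = 5·11 - (0)² = 55.
  Sigma^{-1} = (1/det) · [[d, -b], [-b, a]] = [[0.2, 0],
 [0, 0.0909]].

Step 3 — form the quadratic (x - mu)^T · Sigma^{-1} · (x - mu):
  Sigma^{-1} · (x - mu) = (-0.4, -0.2727).
  (x - mu)^T · [Sigma^{-1} · (x - mu)] = (-2)·(-0.4) + (-3)·(-0.2727) = 1.6182.

Step 4 — take square root: d = √(1.6182) ≈ 1.2721.

d(x, mu) = √(1.6182) ≈ 1.2721


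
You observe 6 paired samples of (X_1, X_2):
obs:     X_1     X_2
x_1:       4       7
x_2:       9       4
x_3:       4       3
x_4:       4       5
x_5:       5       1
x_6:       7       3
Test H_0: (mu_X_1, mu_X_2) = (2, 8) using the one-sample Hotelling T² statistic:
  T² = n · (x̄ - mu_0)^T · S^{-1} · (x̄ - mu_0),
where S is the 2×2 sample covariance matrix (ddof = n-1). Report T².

Step 1 — sample mean vector:
  mean(X_1) = (4 + 9 + 4 + 4 + 5 + 7) / 6 = 33/6 = 5.5
  mean(X_2) = (7 + 4 + 3 + 5 + 1 + 3) / 6 = 23/6 = 3.8333
  x̄ = (5.5, 3.8333),  deviation x̄ - mu_0 = (5.5, 3.8333) - (2, 8) = (3.5, -4.1667).

Step 2 — sample covariance matrix, S[i,j] = (1/(n-1)) · Σ_k (x_{k,i} - mean_i) · (x_{k,j} - mean_j), divisor n-1 = 5:
  S[X_1,X_1] = ((-1.5)·(-1.5) + (3.5)·(3.5) + (-1.5)·(-1.5) + (-1.5)·(-1.5) + (-0.5)·(-0.5) + (1.5)·(1.5)) / 5 = 21.5/5 = 4.3
  S[X_1,X_2] = ((-1.5)·(3.1667) + (3.5)·(0.1667) + (-1.5)·(-0.8333) + (-1.5)·(1.1667) + (-0.5)·(-2.8333) + (1.5)·(-0.8333)) / 5 = -4.5/5 = -0.9
  S[X_2,X_2] = ((3.1667)·(3.1667) + (0.1667)·(0.1667) + (-0.8333)·(-0.8333) + (1.1667)·(1.1667) + (-2.8333)·(-2.8333) + (-0.8333)·(-0.8333)) / 5 = 20.8333/5 = 4.1667
  S = [[4.3, -0.9],
 [-0.9, 4.1667]].

Step 3 — invert S. det(S) = 4.3·4.1667 - (-0.9)² = 17.1067.
  S^{-1} = (1/det) · [[d, -b], [-b, a]] = [[0.2436, 0.0526],
 [0.0526, 0.2514]].

Step 4 — quadratic form (x̄ - mu_0)^T · S^{-1} · (x̄ - mu_0):
  S^{-1} · (x̄ - mu_0) = (0.6333, -0.8632),
  (x̄ - mu_0)^T · [...] = (3.5)·(0.6333) + (-4.1667)·(-0.8632) = 5.8132.

Step 5 — scale by n: T² = 6 · 5.8132 = 34.8792.

T² ≈ 34.8792


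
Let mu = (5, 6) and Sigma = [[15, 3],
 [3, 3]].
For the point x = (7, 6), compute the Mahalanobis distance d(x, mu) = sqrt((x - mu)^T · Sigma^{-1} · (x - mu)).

Step 1 — centre the observation: (x - mu) = (2, 0).

Step 2 — invert Sigma. det(Sigma) = 15·3 - (3)² = 36.
  Sigma^{-1} = (1/det) · [[d, -b], [-b, a]] = [[0.0833, -0.0833],
 [-0.0833, 0.4167]].

Step 3 — form the quadratic (x - mu)^T · Sigma^{-1} · (x - mu):
  Sigma^{-1} · (x - mu) = (0.1667, -0.1667).
  (x - mu)^T · [Sigma^{-1} · (x - mu)] = (2)·(0.1667) + (0)·(-0.1667) = 0.3333.

Step 4 — take square root: d = √(0.3333) ≈ 0.5774.

d(x, mu) = √(0.3333) ≈ 0.5774


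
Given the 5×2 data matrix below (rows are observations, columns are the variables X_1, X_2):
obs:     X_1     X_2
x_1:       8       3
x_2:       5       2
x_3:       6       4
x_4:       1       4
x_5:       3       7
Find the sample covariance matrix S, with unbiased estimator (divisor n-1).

Step 1 — column means:
  mean(X_1) = (8 + 5 + 6 + 1 + 3) / 5 = 23/5 = 4.6
  mean(X_2) = (3 + 2 + 4 + 4 + 7) / 5 = 20/5 = 4

Step 2 — sample covariance S[i,j] = (1/(n-1)) · Σ_k (x_{k,i} - mean_i) · (x_{k,j} - mean_j), with n-1 = 4.
  S[X_1,X_1] = ((3.4)·(3.4) + (0.4)·(0.4) + (1.4)·(1.4) + (-3.6)·(-3.6) + (-1.6)·(-1.6)) / 4 = 29.2/4 = 7.3
  S[X_1,X_2] = ((3.4)·(-1) + (0.4)·(-2) + (1.4)·(0) + (-3.6)·(0) + (-1.6)·(3)) / 4 = -9/4 = -2.25
  S[X_2,X_2] = ((-1)·(-1) + (-2)·(-2) + (0)·(0) + (0)·(0) + (3)·(3)) / 4 = 14/4 = 3.5

S is symmetric (S[j,i] = S[i,j]). Assembling:

S = [[7.3, -2.25],
 [-2.25, 3.5]]


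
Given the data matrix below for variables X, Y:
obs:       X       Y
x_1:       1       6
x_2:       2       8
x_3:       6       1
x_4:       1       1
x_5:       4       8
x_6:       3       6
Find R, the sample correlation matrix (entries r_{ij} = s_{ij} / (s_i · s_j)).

Step 1 — column means:
  mean(X) = (1 + 2 + 6 + 1 + 4 + 3) / 6 = 17/6 = 2.8333
  mean(Y) = (6 + 8 + 1 + 1 + 8 + 6) / 6 = 30/6 = 5

Step 2 — sample variances and covariances s[i,j] = (1/(n-1)) · Σ_k (x_{k,i} - mean_i) · (x_{k,j} - mean_j), with n-1 = 5:
  s[X,X] = ((-1.8333)·(-1.8333) + (-0.8333)·(-0.8333) + (3.1667)·(3.1667) + (-1.8333)·(-1.8333) + (1.1667)·(1.1667) + (0.1667)·(0.1667)) / 5 = 18.8333/5 = 3.7667
  s[X,Y] = ((-1.8333)·(1) + (-0.8333)·(3) + (3.1667)·(-4) + (-1.8333)·(-4) + (1.1667)·(3) + (0.1667)·(1)) / 5 = -6/5 = -1.2
  s[Y,Y] = ((1)·(1) + (3)·(3) + (-4)·(-4) + (-4)·(-4) + (3)·(3) + (1)·(1)) / 5 = 52/5 = 10.4
  Sample standard deviations s_i = √(s[i,i]):
  s(X) = √(3.7667) = 1.9408
  s(Y) = √(10.4) = 3.2249

Step 3 — r_{ij} = s_{ij} / (s_i · s_j):
  r[X,X] = 1 (diagonal).
  r[X,Y] = -1.2 / (1.9408 · 3.2249) = -1.2 / 6.2589 = -0.1917
  r[Y,Y] = 1 (diagonal).

R is symmetric with unit diagonal. Assembling:

R = [[1, -0.1917],
 [-0.1917, 1]]


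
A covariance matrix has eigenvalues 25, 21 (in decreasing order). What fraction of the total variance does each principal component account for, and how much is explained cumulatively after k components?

Step 1 — total variance = trace(Sigma) = Σ λ_i = 25 + 21 = 46.

Step 2 — fraction explained by component i = λ_i / Σ λ:
  PC1: 25/46 = 0.5435
  PC2: 21/46 = 0.4565

Step 3 — cumulative fraction after k components = (λ_1 + ... + λ_k) / Σ λ:
  k = 1: 25/46 = 0.5435
  k = 2: (25 + 21)/46 = 46/46 = 1

Summary (fraction, with percent):

explained: PC1 0.5435 (54.35%), PC2 0.4565 (45.65%);  cumulative: 0.5435, 1


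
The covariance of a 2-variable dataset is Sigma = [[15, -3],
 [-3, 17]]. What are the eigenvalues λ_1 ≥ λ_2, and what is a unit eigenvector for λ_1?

Step 1 — characteristic polynomial of 2×2 Sigma:
  det(Sigma - λI) = λ² - trace · λ + det = 0.
  trace = 15 + 17 = 32, det = 15·17 - (-3)² = 246.
Step 2 — discriminant:
  Δ = trace² - 4·det = 1024 - 984 = 40.
Step 3 — eigenvalues:
  λ = (trace ± √Δ)/2 = (32 ± 6.3246)/2,
  λ_1 = 19.1623,  λ_2 = 12.8377.

Step 4 — unit eigenvector for λ_1: solve (Sigma - λ_1 I)v = 0. First row:
  (15 - 19.1623)·v_x + (-3)·v_y = 0, i.e. (-4.1623)·v_x + (-3)·v_y = 0,
  so v ∝ (b, λ_1 - a) = (-3, 4.1623); multiply by -1 so the first entry is positive: u = (3, -4.1623).
  ||u|| = √((3)² + (-4.1623)²) = √(26.3246) ≈ 5.1307,
  v_1 = u/||u|| ≈ (0.5847, -0.8112) (||v_1|| = 1).

λ_1 = 19.1623,  λ_2 = 12.8377;  v_1 ≈ (0.5847, -0.8112)


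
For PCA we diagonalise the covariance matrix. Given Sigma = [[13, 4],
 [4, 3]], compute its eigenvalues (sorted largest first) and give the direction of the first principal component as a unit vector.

Step 1 — characteristic polynomial of 2×2 Sigma:
  det(Sigma - λI) = λ² - trace · λ + det = 0.
  trace = 13 + 3 = 16, det = 13·3 - (4)² = 23.
Step 2 — discriminant:
  Δ = trace² - 4·det = 256 - 92 = 164.
Step 3 — eigenvalues:
  λ = (trace ± √Δ)/2 = (16 ± 12.8062)/2,
  λ_1 = 14.4031,  λ_2 = 1.5969.

Step 4 — unit eigenvector for λ_1: solve (Sigma - λ_1 I)v = 0. First row:
  (13 - 14.4031)·v_x + (4)·v_y = 0, i.e. (-1.4031)·v_x + (4)·v_y = 0,
  so v ∝ (b, λ_1 - a) = (4, 1.4031) = u.
  ||u|| = √((4)² + (1.4031)²) = √(17.9688) ≈ 4.239,
  v_1 = u/||u|| ≈ (0.9436, 0.331) (||v_1|| = 1).

λ_1 = 14.4031,  λ_2 = 1.5969;  v_1 ≈ (0.9436, 0.331)


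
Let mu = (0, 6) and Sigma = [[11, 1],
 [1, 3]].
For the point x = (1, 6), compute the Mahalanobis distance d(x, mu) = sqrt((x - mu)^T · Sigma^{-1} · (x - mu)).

Step 1 — centre the observation: (x - mu) = (1, 0).

Step 2 — invert Sigma. det(Sigma) = 11·3 - (1)² = 32.
  Sigma^{-1} = (1/det) · [[d, -b], [-b, a]] = [[0.0938, -0.0312],
 [-0.0312, 0.3438]].

Step 3 — form the quadratic (x - mu)^T · Sigma^{-1} · (x - mu):
  Sigma^{-1} · (x - mu) = (0.0938, -0.0312).
  (x - mu)^T · [Sigma^{-1} · (x - mu)] = (1)·(0.0938) + (0)·(-0.0312) = 0.0938.

Step 4 — take square root: d = √(0.0938) ≈ 0.3062.

d(x, mu) = √(0.0938) ≈ 0.3062


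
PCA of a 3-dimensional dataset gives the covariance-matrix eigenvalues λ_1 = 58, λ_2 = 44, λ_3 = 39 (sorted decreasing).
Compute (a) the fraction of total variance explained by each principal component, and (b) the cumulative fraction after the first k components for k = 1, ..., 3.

Step 1 — total variance = trace(Sigma) = Σ λ_i = 58 + 44 + 39 = 141.

Step 2 — fraction explained by component i = λ_i / Σ λ:
  PC1: 58/141 = 0.4113
  PC2: 44/141 = 0.3121
  PC3: 39/141 = 0.2766

Step 3 — cumulative fraction after k components = (λ_1 + ... + λ_k) / Σ λ:
  k = 1: 58/141 = 0.4113
  k = 2: (58 + 44)/141 = 102/141 = 0.7234
  k = 3: (58 + 44 + 39)/141 = 141/141 = 1

Summary (fraction, with percent):

explained: PC1 0.4113 (41.13%), PC2 0.3121 (31.21%), PC3 0.2766 (27.66%);  cumulative: 0.4113, 0.7234, 1


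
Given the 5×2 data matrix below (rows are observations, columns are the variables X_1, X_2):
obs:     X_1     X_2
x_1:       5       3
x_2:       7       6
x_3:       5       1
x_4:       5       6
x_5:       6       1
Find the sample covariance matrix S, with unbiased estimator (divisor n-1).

Step 1 — column means:
  mean(X_1) = (5 + 7 + 5 + 5 + 6) / 5 = 28/5 = 5.6
  mean(X_2) = (3 + 6 + 1 + 6 + 1) / 5 = 17/5 = 3.4

Step 2 — sample covariance S[i,j] = (1/(n-1)) · Σ_k (x_{k,i} - mean_i) · (x_{k,j} - mean_j), with n-1 = 4.
  S[X_1,X_1] = ((-0.6)·(-0.6) + (1.4)·(1.4) + (-0.6)·(-0.6) + (-0.6)·(-0.6) + (0.4)·(0.4)) / 4 = 3.2/4 = 0.8
  S[X_1,X_2] = ((-0.6)·(-0.4) + (1.4)·(2.6) + (-0.6)·(-2.4) + (-0.6)·(2.6) + (0.4)·(-2.4)) / 4 = 2.8/4 = 0.7
  S[X_2,X_2] = ((-0.4)·(-0.4) + (2.6)·(2.6) + (-2.4)·(-2.4) + (2.6)·(2.6) + (-2.4)·(-2.4)) / 4 = 25.2/4 = 6.3

S is symmetric (S[j,i] = S[i,j]). Assembling:

S = [[0.8, 0.7],
 [0.7, 6.3]]


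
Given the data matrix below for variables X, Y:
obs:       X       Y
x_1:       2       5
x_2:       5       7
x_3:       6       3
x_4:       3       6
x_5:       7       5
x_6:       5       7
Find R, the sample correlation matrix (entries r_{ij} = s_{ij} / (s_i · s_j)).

Step 1 — column means:
  mean(X) = (2 + 5 + 6 + 3 + 7 + 5) / 6 = 28/6 = 4.6667
  mean(Y) = (5 + 7 + 3 + 6 + 5 + 7) / 6 = 33/6 = 5.5

Step 2 — sample variances and covariances s[i,j] = (1/(n-1)) · Σ_k (x_{k,i} - mean_i) · (x_{k,j} - mean_j), with n-1 = 5:
  s[X,X] = ((-2.6667)·(-2.6667) + (0.3333)·(0.3333) + (1.3333)·(1.3333) + (-1.6667)·(-1.6667) + (2.3333)·(2.3333) + (0.3333)·(0.3333)) / 5 = 17.3333/5 = 3.4667
  s[X,Y] = ((-2.6667)·(-0.5) + (0.3333)·(1.5) + (1.3333)·(-2.5) + (-1.6667)·(0.5) + (2.3333)·(-0.5) + (0.3333)·(1.5)) / 5 = -3/5 = -0.6
  s[Y,Y] = ((-0.5)·(-0.5) + (1.5)·(1.5) + (-2.5)·(-2.5) + (0.5)·(0.5) + (-0.5)·(-0.5) + (1.5)·(1.5)) / 5 = 11.5/5 = 2.3
  Sample standard deviations s_i = √(s[i,i]):
  s(X) = √(3.4667) = 1.8619
  s(Y) = √(2.3) = 1.5166

Step 3 — r_{ij} = s_{ij} / (s_i · s_j):
  r[X,X] = 1 (diagonal).
  r[X,Y] = -0.6 / (1.8619 · 1.5166) = -0.6 / 2.8237 = -0.2125
  r[Y,Y] = 1 (diagonal).

R is symmetric with unit diagonal. Assembling:

R = [[1, -0.2125],
 [-0.2125, 1]]


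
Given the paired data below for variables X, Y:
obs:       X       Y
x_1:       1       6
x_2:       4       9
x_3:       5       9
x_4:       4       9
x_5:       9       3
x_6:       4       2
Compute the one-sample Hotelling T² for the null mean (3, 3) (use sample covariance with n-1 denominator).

Step 1 — sample mean vector:
  mean(X) = (1 + 4 + 5 + 4 + 9 + 4) / 6 = 27/6 = 4.5
  mean(Y) = (6 + 9 + 9 + 9 + 3 + 2) / 6 = 38/6 = 6.3333
  x̄ = (4.5, 6.3333),  deviation x̄ - mu_0 = (4.5, 6.3333) - (3, 3) = (1.5, 3.3333).

Step 2 — sample covariance matrix, S[i,j] = (1/(n-1)) · Σ_k (x_{k,i} - mean_i) · (x_{k,j} - mean_j), divisor n-1 = 5:
  S[X,X] = ((-3.5)·(-3.5) + (-0.5)·(-0.5) + (0.5)·(0.5) + (-0.5)·(-0.5) + (4.5)·(4.5) + (-0.5)·(-0.5)) / 5 = 33.5/5 = 6.7
  S[X,Y] = ((-3.5)·(-0.3333) + (-0.5)·(2.6667) + (0.5)·(2.6667) + (-0.5)·(2.6667) + (4.5)·(-3.3333) + (-0.5)·(-4.3333)) / 5 = -13/5 = -2.6
  S[Y,Y] = ((-0.3333)·(-0.3333) + (2.6667)·(2.6667) + (2.6667)·(2.6667) + (2.6667)·(2.6667) + (-3.3333)·(-3.3333) + (-4.3333)·(-4.3333)) / 5 = 51.3333/5 = 10.2667
  S = [[6.7, -2.6],
 [-2.6, 10.2667]].

Step 3 — invert S. det(S) = 6.7·10.2667 - (-2.6)² = 62.0267.
  S^{-1} = (1/det) · [[d, -b], [-b, a]] = [[0.1655, 0.0419],
 [0.0419, 0.108]].

Step 4 — quadratic form (x̄ - mu_0)^T · S^{-1} · (x̄ - mu_0):
  S^{-1} · (x̄ - mu_0) = (0.388, 0.4229),
  (x̄ - mu_0)^T · [...] = (1.5)·(0.388) + (3.3333)·(0.4229) = 1.9918.

Step 5 — scale by n: T² = 6 · 1.9918 = 11.9508.

T² ≈ 11.9508


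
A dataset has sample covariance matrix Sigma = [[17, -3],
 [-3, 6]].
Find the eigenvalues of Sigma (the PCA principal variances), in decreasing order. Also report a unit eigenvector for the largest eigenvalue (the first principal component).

Step 1 — characteristic polynomial of 2×2 Sigma:
  det(Sigma - λI) = λ² - trace · λ + det = 0.
  trace = 17 + 6 = 23, det = 17·6 - (-3)² = 93.
Step 2 — discriminant:
  Δ = trace² - 4·det = 529 - 372 = 157.
Step 3 — eigenvalues:
  λ = (trace ± √Δ)/2 = (23 ± 12.53)/2,
  λ_1 = 17.765,  λ_2 = 5.235.

Step 4 — unit eigenvector for λ_1: solve (Sigma - λ_1 I)v = 0. First row:
  (17 - 17.765)·v_x + (-3)·v_y = 0, i.e. (-0.765)·v_x + (-3)·v_y = 0,
  so v ∝ (b, λ_1 - a) = (-3, 0.765); multiply by -1 so the first entry is positive: u = (3, -0.765).
  ||u|| = √((3)² + (-0.765)²) = √(9.5852) ≈ 3.096,
  v_1 = u/||u|| ≈ (0.969, -0.2471) (||v_1|| = 1).

λ_1 = 17.765,  λ_2 = 5.235;  v_1 ≈ (0.969, -0.2471)


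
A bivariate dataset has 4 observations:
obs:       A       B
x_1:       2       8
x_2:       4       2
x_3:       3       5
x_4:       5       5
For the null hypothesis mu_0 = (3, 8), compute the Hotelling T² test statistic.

Step 1 — sample mean vector:
  mean(A) = (2 + 4 + 3 + 5) / 4 = 14/4 = 3.5
  mean(B) = (8 + 2 + 5 + 5) / 4 = 20/4 = 5
  x̄ = (3.5, 5),  deviation x̄ - mu_0 = (3.5, 5) - (3, 8) = (0.5, -3).

Step 2 — sample covariance matrix, S[i,j] = (1/(n-1)) · Σ_k (x_{k,i} - mean_i) · (x_{k,j} - mean_j), divisor n-1 = 3:
  S[A,A] = ((-1.5)·(-1.5) + (0.5)·(0.5) + (-0.5)·(-0.5) + (1.5)·(1.5)) / 3 = 5/3 = 1.6667
  S[A,B] = ((-1.5)·(3) + (0.5)·(-3) + (-0.5)·(0) + (1.5)·(0)) / 3 = -6/3 = -2
  S[B,B] = ((3)·(3) + (-3)·(-3) + (0)·(0) + (0)·(0)) / 3 = 18/3 = 6
  S = [[1.6667, -2],
 [-2, 6]].

Step 3 — invert S. det(S) = 1.6667·6 - (-2)² = 6.
  S^{-1} = (1/det) · [[d, -b], [-b, a]] = [[1, 0.3333],
 [0.3333, 0.2778]].

Step 4 — quadratic form (x̄ - mu_0)^T · S^{-1} · (x̄ - mu_0):
  S^{-1} · (x̄ - mu_0) = (-0.5, -0.6667),
  (x̄ - mu_0)^T · [...] = (0.5)·(-0.5) + (-3)·(-0.6667) = 1.75.

Step 5 — scale by n: T² = 4 · 1.75 = 7.

T² ≈ 7


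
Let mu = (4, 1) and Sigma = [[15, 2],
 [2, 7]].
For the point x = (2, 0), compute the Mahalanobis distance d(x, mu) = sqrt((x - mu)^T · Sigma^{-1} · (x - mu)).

Step 1 — centre the observation: (x - mu) = (-2, -1).

Step 2 — invert Sigma. det(Sigma) = 15·7 - (2)² = 101.
  Sigma^{-1} = (1/det) · [[d, -b], [-b, a]] = [[0.0693, -0.0198],
 [-0.0198, 0.1485]].

Step 3 — form the quadratic (x - mu)^T · Sigma^{-1} · (x - mu):
  Sigma^{-1} · (x - mu) = (-0.1188, -0.1089).
  (x - mu)^T · [Sigma^{-1} · (x - mu)] = (-2)·(-0.1188) + (-1)·(-0.1089) = 0.3465.

Step 4 — take square root: d = √(0.3465) ≈ 0.5887.

d(x, mu) = √(0.3465) ≈ 0.5887


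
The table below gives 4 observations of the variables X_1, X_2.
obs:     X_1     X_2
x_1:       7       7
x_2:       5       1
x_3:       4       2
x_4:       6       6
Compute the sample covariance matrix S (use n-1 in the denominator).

Step 1 — column means:
  mean(X_1) = (7 + 5 + 4 + 6) / 4 = 22/4 = 5.5
  mean(X_2) = (7 + 1 + 2 + 6) / 4 = 16/4 = 4

Step 2 — sample covariance S[i,j] = (1/(n-1)) · Σ_k (x_{k,i} - mean_i) · (x_{k,j} - mean_j), with n-1 = 3.
  S[X_1,X_1] = ((1.5)·(1.5) + (-0.5)·(-0.5) + (-1.5)·(-1.5) + (0.5)·(0.5)) / 3 = 5/3 = 1.6667
  S[X_1,X_2] = ((1.5)·(3) + (-0.5)·(-3) + (-1.5)·(-2) + (0.5)·(2)) / 3 = 10/3 = 3.3333
  S[X_2,X_2] = ((3)·(3) + (-3)·(-3) + (-2)·(-2) + (2)·(2)) / 3 = 26/3 = 8.6667

S is symmetric (S[j,i] = S[i,j]). Assembling:

S = [[1.6667, 3.3333],
 [3.3333, 8.6667]]


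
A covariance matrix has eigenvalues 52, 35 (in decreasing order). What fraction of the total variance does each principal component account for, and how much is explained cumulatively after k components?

Step 1 — total variance = trace(Sigma) = Σ λ_i = 52 + 35 = 87.

Step 2 — fraction explained by component i = λ_i / Σ λ:
  PC1: 52/87 = 0.5977
  PC2: 35/87 = 0.4023

Step 3 — cumulative fraction after k components = (λ_1 + ... + λ_k) / Σ λ:
  k = 1: 52/87 = 0.5977
  k = 2: (52 + 35)/87 = 87/87 = 1

Summary (fraction, with percent):

explained: PC1 0.5977 (59.77%), PC2 0.4023 (40.23%);  cumulative: 0.5977, 1


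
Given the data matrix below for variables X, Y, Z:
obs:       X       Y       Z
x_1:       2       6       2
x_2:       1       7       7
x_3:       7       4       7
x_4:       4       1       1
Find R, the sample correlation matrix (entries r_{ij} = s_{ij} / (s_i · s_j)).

Step 1 — column means:
  mean(X) = (2 + 1 + 7 + 4) / 4 = 14/4 = 3.5
  mean(Y) = (6 + 7 + 4 + 1) / 4 = 18/4 = 4.5
  mean(Z) = (2 + 7 + 7 + 1) / 4 = 17/4 = 4.25

Step 2 — sample variances and covariances s[i,j] = (1/(n-1)) · Σ_k (x_{k,i} - mean_i) · (x_{k,j} - mean_j), with n-1 = 3:
  s[X,X] = ((-1.5)·(-1.5) + (-2.5)·(-2.5) + (3.5)·(3.5) + (0.5)·(0.5)) / 3 = 21/3 = 7
  s[X,Y] = ((-1.5)·(1.5) + (-2.5)·(2.5) + (3.5)·(-0.5) + (0.5)·(-3.5)) / 3 = -12/3 = -4
  s[X,Z] = ((-1.5)·(-2.25) + (-2.5)·(2.75) + (3.5)·(2.75) + (0.5)·(-3.25)) / 3 = 4.5/3 = 1.5
  s[Y,Y] = ((1.5)·(1.5) + (2.5)·(2.5) + (-0.5)·(-0.5) + (-3.5)·(-3.5)) / 3 = 21/3 = 7
  s[Y,Z] = ((1.5)·(-2.25) + (2.5)·(2.75) + (-0.5)·(2.75) + (-3.5)·(-3.25)) / 3 = 13.5/3 = 4.5
  s[Z,Z] = ((-2.25)·(-2.25) + (2.75)·(2.75) + (2.75)·(2.75) + (-3.25)·(-3.25)) / 3 = 30.75/3 = 10.25
  Sample standard deviations s_i = √(s[i,i]):
  s(X) = √(7) = 2.6458
  s(Y) = √(7) = 2.6458
  s(Z) = √(10.25) = 3.2016

Step 3 — r_{ij} = s_{ij} / (s_i · s_j):
  r[X,X] = 1 (diagonal).
  r[X,Y] = -4 / (2.6458 · 2.6458) = -4 / 7 = -0.5714
  r[X,Z] = 1.5 / (2.6458 · 3.2016) = 1.5 / 8.4705 = 0.1771
  r[Y,Y] = 1 (diagonal).
  r[Y,Z] = 4.5 / (2.6458 · 3.2016) = 4.5 / 8.4705 = 0.5313
  r[Z,Z] = 1 (diagonal).

R is symmetric with unit diagonal. Assembling:

R = [[1, -0.5714, 0.1771],
 [-0.5714, 1, 0.5313],
 [0.1771, 0.5313, 1]]


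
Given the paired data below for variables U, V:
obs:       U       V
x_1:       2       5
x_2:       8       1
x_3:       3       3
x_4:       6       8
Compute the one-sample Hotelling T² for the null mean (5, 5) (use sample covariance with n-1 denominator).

Step 1 — sample mean vector:
  mean(U) = (2 + 8 + 3 + 6) / 4 = 19/4 = 4.75
  mean(V) = (5 + 1 + 3 + 8) / 4 = 17/4 = 4.25
  x̄ = (4.75, 4.25),  deviation x̄ - mu_0 = (4.75, 4.25) - (5, 5) = (-0.25, -0.75).

Step 2 — sample covariance matrix, S[i,j] = (1/(n-1)) · Σ_k (x_{k,i} - mean_i) · (x_{k,j} - mean_j), divisor n-1 = 3:
  S[U,U] = ((-2.75)·(-2.75) + (3.25)·(3.25) + (-1.75)·(-1.75) + (1.25)·(1.25)) / 3 = 22.75/3 = 7.5833
  S[U,V] = ((-2.75)·(0.75) + (3.25)·(-3.25) + (-1.75)·(-1.25) + (1.25)·(3.75)) / 3 = -5.75/3 = -1.9167
  S[V,V] = ((0.75)·(0.75) + (-3.25)·(-3.25) + (-1.25)·(-1.25) + (3.75)·(3.75)) / 3 = 26.75/3 = 8.9167
  S = [[7.5833, -1.9167],
 [-1.9167, 8.9167]].

Step 3 — invert S. det(S) = 7.5833·8.9167 - (-1.9167)² = 63.9444.
  S^{-1} = (1/det) · [[d, -b], [-b, a]] = [[0.1394, 0.03],
 [0.03, 0.1186]].

Step 4 — quadratic form (x̄ - mu_0)^T · S^{-1} · (x̄ - mu_0):
  S^{-1} · (x̄ - mu_0) = (-0.0573, -0.0964),
  (x̄ - mu_0)^T · [...] = (-0.25)·(-0.0573) + (-0.75)·(-0.0964) = 0.0867.

Step 5 — scale by n: T² = 4 · 0.0867 = 0.3467.

T² ≈ 0.3467


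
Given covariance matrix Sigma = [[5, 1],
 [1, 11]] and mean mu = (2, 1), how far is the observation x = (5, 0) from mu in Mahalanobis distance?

Step 1 — centre the observation: (x - mu) = (3, -1).

Step 2 — invert Sigma. det(Sigma) = 5·11 - (1)² = 54.
  Sigma^{-1} = (1/det) · [[d, -b], [-b, a]] = [[0.2037, -0.0185],
 [-0.0185, 0.0926]].

Step 3 — form the quadratic (x - mu)^T · Sigma^{-1} · (x - mu):
  Sigma^{-1} · (x - mu) = (0.6296, -0.1481).
  (x - mu)^T · [Sigma^{-1} · (x - mu)] = (3)·(0.6296) + (-1)·(-0.1481) = 2.037.

Step 4 — take square root: d = √(2.037) ≈ 1.4272.

d(x, mu) = √(2.037) ≈ 1.4272


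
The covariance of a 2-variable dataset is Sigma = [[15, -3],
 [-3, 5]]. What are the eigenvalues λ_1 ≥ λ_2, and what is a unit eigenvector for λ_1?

Step 1 — characteristic polynomial of 2×2 Sigma:
  det(Sigma - λI) = λ² - trace · λ + det = 0.
  trace = 15 + 5 = 20, det = 15·5 - (-3)² = 66.
Step 2 — discriminant:
  Δ = trace² - 4·det = 400 - 264 = 136.
Step 3 — eigenvalues:
  λ = (trace ± √Δ)/2 = (20 ± 11.6619)/2,
  λ_1 = 15.831,  λ_2 = 4.169.

Step 4 — unit eigenvector for λ_1: solve (Sigma - λ_1 I)v = 0. First row:
  (15 - 15.831)·v_x + (-3)·v_y = 0, i.e. (-0.831)·v_x + (-3)·v_y = 0,
  so v ∝ (b, λ_1 - a) = (-3, 0.831); multiply by -1 so the first entry is positive: u = (3, -0.831).
  ||u|| = √((3)² + (-0.831)²) = √(9.6905) ≈ 3.113,
  v_1 = u/||u|| ≈ (0.9637, -0.2669) (||v_1|| = 1).

λ_1 = 15.831,  λ_2 = 4.169;  v_1 ≈ (0.9637, -0.2669)


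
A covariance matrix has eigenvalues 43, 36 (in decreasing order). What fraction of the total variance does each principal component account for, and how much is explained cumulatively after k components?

Step 1 — total variance = trace(Sigma) = Σ λ_i = 43 + 36 = 79.

Step 2 — fraction explained by component i = λ_i / Σ λ:
  PC1: 43/79 = 0.5443
  PC2: 36/79 = 0.4557

Step 3 — cumulative fraction after k components = (λ_1 + ... + λ_k) / Σ λ:
  k = 1: 43/79 = 0.5443
  k = 2: (43 + 36)/79 = 79/79 = 1

Summary (fraction, with percent):

explained: PC1 0.5443 (54.43%), PC2 0.4557 (45.57%);  cumulative: 0.5443, 1


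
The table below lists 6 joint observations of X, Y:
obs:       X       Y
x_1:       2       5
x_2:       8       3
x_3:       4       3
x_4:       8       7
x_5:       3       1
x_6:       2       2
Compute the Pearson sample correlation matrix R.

Step 1 — column means:
  mean(X) = (2 + 8 + 4 + 8 + 3 + 2) / 6 = 27/6 = 4.5
  mean(Y) = (5 + 3 + 3 + 7 + 1 + 2) / 6 = 21/6 = 3.5

Step 2 — sample variances and covariances s[i,j] = (1/(n-1)) · Σ_k (x_{k,i} - mean_i) · (x_{k,j} - mean_j), with n-1 = 5:
  s[X,X] = ((-2.5)·(-2.5) + (3.5)·(3.5) + (-0.5)·(-0.5) + (3.5)·(3.5) + (-1.5)·(-1.5) + (-2.5)·(-2.5)) / 5 = 39.5/5 = 7.9
  s[X,Y] = ((-2.5)·(1.5) + (3.5)·(-0.5) + (-0.5)·(-0.5) + (3.5)·(3.5) + (-1.5)·(-2.5) + (-2.5)·(-1.5)) / 5 = 14.5/5 = 2.9
  s[Y,Y] = ((1.5)·(1.5) + (-0.5)·(-0.5) + (-0.5)·(-0.5) + (3.5)·(3.5) + (-2.5)·(-2.5) + (-1.5)·(-1.5)) / 5 = 23.5/5 = 4.7
  Sample standard deviations s_i = √(s[i,i]):
  s(X) = √(7.9) = 2.8107
  s(Y) = √(4.7) = 2.1679

Step 3 — r_{ij} = s_{ij} / (s_i · s_j):
  r[X,X] = 1 (diagonal).
  r[X,Y] = 2.9 / (2.8107 · 2.1679) = 2.9 / 6.0934 = 0.4759
  r[Y,Y] = 1 (diagonal).

R is symmetric with unit diagonal. Assembling:

R = [[1, 0.4759],
 [0.4759, 1]]


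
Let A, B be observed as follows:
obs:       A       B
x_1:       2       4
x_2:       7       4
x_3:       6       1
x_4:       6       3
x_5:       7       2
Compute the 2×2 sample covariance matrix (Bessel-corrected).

Step 1 — column means:
  mean(A) = (2 + 7 + 6 + 6 + 7) / 5 = 28/5 = 5.6
  mean(B) = (4 + 4 + 1 + 3 + 2) / 5 = 14/5 = 2.8

Step 2 — sample covariance S[i,j] = (1/(n-1)) · Σ_k (x_{k,i} - mean_i) · (x_{k,j} - mean_j), with n-1 = 4.
  S[A,A] = ((-3.6)·(-3.6) + (1.4)·(1.4) + (0.4)·(0.4) + (0.4)·(0.4) + (1.4)·(1.4)) / 4 = 17.2/4 = 4.3
  S[A,B] = ((-3.6)·(1.2) + (1.4)·(1.2) + (0.4)·(-1.8) + (0.4)·(0.2) + (1.4)·(-0.8)) / 4 = -4.4/4 = -1.1
  S[B,B] = ((1.2)·(1.2) + (1.2)·(1.2) + (-1.8)·(-1.8) + (0.2)·(0.2) + (-0.8)·(-0.8)) / 4 = 6.8/4 = 1.7

S is symmetric (S[j,i] = S[i,j]). Assembling:

S = [[4.3, -1.1],
 [-1.1, 1.7]]


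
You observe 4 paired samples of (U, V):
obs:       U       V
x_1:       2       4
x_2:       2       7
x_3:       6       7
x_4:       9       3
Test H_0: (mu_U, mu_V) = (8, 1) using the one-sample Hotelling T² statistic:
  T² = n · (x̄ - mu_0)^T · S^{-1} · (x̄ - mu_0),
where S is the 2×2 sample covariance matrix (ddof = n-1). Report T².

Step 1 — sample mean vector:
  mean(U) = (2 + 2 + 6 + 9) / 4 = 19/4 = 4.75
  mean(V) = (4 + 7 + 7 + 3) / 4 = 21/4 = 5.25
  x̄ = (4.75, 5.25),  deviation x̄ - mu_0 = (4.75, 5.25) - (8, 1) = (-3.25, 4.25).

Step 2 — sample covariance matrix, S[i,j] = (1/(n-1)) · Σ_k (x_{k,i} - mean_i) · (x_{k,j} - mean_j), divisor n-1 = 3:
  S[U,U] = ((-2.75)·(-2.75) + (-2.75)·(-2.75) + (1.25)·(1.25) + (4.25)·(4.25)) / 3 = 34.75/3 = 11.5833
  S[U,V] = ((-2.75)·(-1.25) + (-2.75)·(1.75) + (1.25)·(1.75) + (4.25)·(-2.25)) / 3 = -8.75/3 = -2.9167
  S[V,V] = ((-1.25)·(-1.25) + (1.75)·(1.75) + (1.75)·(1.75) + (-2.25)·(-2.25)) / 3 = 12.75/3 = 4.25
  S = [[11.5833, -2.9167],
 [-2.9167, 4.25]].

Step 3 — invert S. det(S) = 11.5833·4.25 - (-2.9167)² = 40.7222.
  S^{-1} = (1/det) · [[d, -b], [-b, a]] = [[0.1044, 0.0716],
 [0.0716, 0.2844]].

Step 4 — quadratic form (x̄ - mu_0)^T · S^{-1} · (x̄ - mu_0):
  S^{-1} · (x̄ - mu_0) = (-0.0348, 0.9761),
  (x̄ - mu_0)^T · [...] = (-3.25)·(-0.0348) + (4.25)·(0.9761) = 4.2616.

Step 5 — scale by n: T² = 4 · 4.2616 = 17.0464.

T² ≈ 17.0464


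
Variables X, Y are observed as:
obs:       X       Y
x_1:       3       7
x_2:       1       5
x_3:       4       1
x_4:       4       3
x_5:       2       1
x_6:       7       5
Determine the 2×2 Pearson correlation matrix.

Step 1 — column means:
  mean(X) = (3 + 1 + 4 + 4 + 2 + 7) / 6 = 21/6 = 3.5
  mean(Y) = (7 + 5 + 1 + 3 + 1 + 5) / 6 = 22/6 = 3.6667

Step 2 — sample variances and covariances s[i,j] = (1/(n-1)) · Σ_k (x_{k,i} - mean_i) · (x_{k,j} - mean_j), with n-1 = 5:
  s[X,X] = ((-0.5)·(-0.5) + (-2.5)·(-2.5) + (0.5)·(0.5) + (0.5)·(0.5) + (-1.5)·(-1.5) + (3.5)·(3.5)) / 5 = 21.5/5 = 4.3
  s[X,Y] = ((-0.5)·(3.3333) + (-2.5)·(1.3333) + (0.5)·(-2.6667) + (0.5)·(-0.6667) + (-1.5)·(-2.6667) + (3.5)·(1.3333)) / 5 = 2/5 = 0.4
  s[Y,Y] = ((3.3333)·(3.3333) + (1.3333)·(1.3333) + (-2.6667)·(-2.6667) + (-0.6667)·(-0.6667) + (-2.6667)·(-2.6667) + (1.3333)·(1.3333)) / 5 = 29.3333/5 = 5.8667
  Sample standard deviations s_i = √(s[i,i]):
  s(X) = √(4.3) = 2.0736
  s(Y) = √(5.8667) = 2.4221

Step 3 — r_{ij} = s_{ij} / (s_i · s_j):
  r[X,X] = 1 (diagonal).
  r[X,Y] = 0.4 / (2.0736 · 2.4221) = 0.4 / 5.0226 = 0.0796
  r[Y,Y] = 1 (diagonal).

R is symmetric with unit diagonal. Assembling:

R = [[1, 0.0796],
 [0.0796, 1]]


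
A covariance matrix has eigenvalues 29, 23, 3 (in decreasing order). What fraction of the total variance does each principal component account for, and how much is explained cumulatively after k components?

Step 1 — total variance = trace(Sigma) = Σ λ_i = 29 + 23 + 3 = 55.

Step 2 — fraction explained by component i = λ_i / Σ λ:
  PC1: 29/55 = 0.5273
  PC2: 23/55 = 0.4182
  PC3: 3/55 = 0.0545

Step 3 — cumulative fraction after k components = (λ_1 + ... + λ_k) / Σ λ:
  k = 1: 29/55 = 0.5273
  k = 2: (29 + 23)/55 = 52/55 = 0.9455
  k = 3: (29 + 23 + 3)/55 = 55/55 = 1

Summary (fraction, with percent):

explained: PC1 0.5273 (52.73%), PC2 0.4182 (41.82%), PC3 0.0545 (5.45%);  cumulative: 0.5273, 0.9455, 1


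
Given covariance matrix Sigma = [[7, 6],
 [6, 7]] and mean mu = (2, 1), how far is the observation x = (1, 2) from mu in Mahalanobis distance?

Step 1 — centre the observation: (x - mu) = (-1, 1).

Step 2 — invert Sigma. det(Sigma) = 7·7 - (6)² = 13.
  Sigma^{-1} = (1/det) · [[d, -b], [-b, a]] = [[0.5385, -0.4615],
 [-0.4615, 0.5385]].

Step 3 — form the quadratic (x - mu)^T · Sigma^{-1} · (x - mu):
  Sigma^{-1} · (x - mu) = (-1, 1).
  (x - mu)^T · [Sigma^{-1} · (x - mu)] = (-1)·(-1) + (1)·(1) = 2.

Step 4 — take square root: d = √(2) ≈ 1.4142.

d(x, mu) = √(2) ≈ 1.4142


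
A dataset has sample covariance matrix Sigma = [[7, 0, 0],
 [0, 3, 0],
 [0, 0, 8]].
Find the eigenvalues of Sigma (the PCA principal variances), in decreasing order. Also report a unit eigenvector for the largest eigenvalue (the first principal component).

Step 1 — characteristic polynomial p(λ) = det(λI - Sigma) = λ³ - tr·λ² + c_1·λ - det, where tr = trace, c_1 = sum of the principal 2×2 minors, det = det(Sigma):
  tr = 7 + 3 + 8 = 18,
  c_1 = (7·3 - (0)²) + (7·8 - (0)²) + (3·8 - (0)²) = 21 + 56 + 24 = 101,
  det = 7·(3·8 - (0)²) - (0)·((0)·8 - (0)·(0)) + (0)·((0)·(0) - 3·(0)) = 7·(24) - (0)·(0) + (0)·(0) = 168.
  So p(λ) = λ³ - 18λ² + 101λ - 168.
Step 2 — look for an integer root (rational root theorem: any rational root is an integer divisor of 168). Testing λ = 3:
  p(3) = 27 - 162 + 303 - 168 = 0  ✓
  Dividing out (λ - 3): p(λ) = (λ - 3)(λ² - 15λ + 56).
Step 3 — remaining eigenvalues from the quadratic λ² - 15λ + 56 = 0:
  Δ = 15² - 4·56 = 225 - 224 = 1,  λ = (15 ± √1)/2 = (15 ± 1)/2 = 8 or 7.
  Sorted: λ_1 = 8,  λ_2 = 7,  λ_3 = 3  (check: sum = 18 = tr ✓).

Step 4 — unit eigenvector for λ_1 = 8: v spans the null space of (Sigma - λ_1 I), whose rows are
  r_1 = (-1, 0, 0),  r_2 = (0, -5, 0),  r_3 = (0, 0, 0).
  v is orthogonal to every row, so take v ∝ r_1 × r_2 = ((0)·(0) - (0)·(-5), (0)·(0) - (-1)·(0), (-1)·(-5) - (0)·(0)) = (0, 0, 5).
  Rescale (divide by 5): u = (0, 0, 1).
  ||u|| = √((0)² + (0)² + (1)²) = √(1) = 1,  v_1 = u/||u|| ≈ (0, 0, 1) (||v_1|| = 1).

λ_1 = 8,  λ_2 = 7,  λ_3 = 3;  v_1 ≈ (0, 0, 1)


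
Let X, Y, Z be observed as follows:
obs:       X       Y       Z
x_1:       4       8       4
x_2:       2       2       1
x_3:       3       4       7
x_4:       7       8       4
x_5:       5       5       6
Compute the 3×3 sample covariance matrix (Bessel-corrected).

Step 1 — column means:
  mean(X) = (4 + 2 + 3 + 7 + 5) / 5 = 21/5 = 4.2
  mean(Y) = (8 + 2 + 4 + 8 + 5) / 5 = 27/5 = 5.4
  mean(Z) = (4 + 1 + 7 + 4 + 6) / 5 = 22/5 = 4.4

Step 2 — sample covariance S[i,j] = (1/(n-1)) · Σ_k (x_{k,i} - mean_i) · (x_{k,j} - mean_j), with n-1 = 4.
  S[X,X] = ((-0.2)·(-0.2) + (-2.2)·(-2.2) + (-1.2)·(-1.2) + (2.8)·(2.8) + (0.8)·(0.8)) / 4 = 14.8/4 = 3.7
  S[X,Y] = ((-0.2)·(2.6) + (-2.2)·(-3.4) + (-1.2)·(-1.4) + (2.8)·(2.6) + (0.8)·(-0.4)) / 4 = 15.6/4 = 3.9
  S[X,Z] = ((-0.2)·(-0.4) + (-2.2)·(-3.4) + (-1.2)·(2.6) + (2.8)·(-0.4) + (0.8)·(1.6)) / 4 = 4.6/4 = 1.15
  S[Y,Y] = ((2.6)·(2.6) + (-3.4)·(-3.4) + (-1.4)·(-1.4) + (2.6)·(2.6) + (-0.4)·(-0.4)) / 4 = 27.2/4 = 6.8
  S[Y,Z] = ((2.6)·(-0.4) + (-3.4)·(-3.4) + (-1.4)·(2.6) + (2.6)·(-0.4) + (-0.4)·(1.6)) / 4 = 5.2/4 = 1.3
  S[Z,Z] = ((-0.4)·(-0.4) + (-3.4)·(-3.4) + (2.6)·(2.6) + (-0.4)·(-0.4) + (1.6)·(1.6)) / 4 = 21.2/4 = 5.3

S is symmetric (S[j,i] = S[i,j]). Assembling:

S = [[3.7, 3.9, 1.15],
 [3.9, 6.8, 1.3],
 [1.15, 1.3, 5.3]]
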